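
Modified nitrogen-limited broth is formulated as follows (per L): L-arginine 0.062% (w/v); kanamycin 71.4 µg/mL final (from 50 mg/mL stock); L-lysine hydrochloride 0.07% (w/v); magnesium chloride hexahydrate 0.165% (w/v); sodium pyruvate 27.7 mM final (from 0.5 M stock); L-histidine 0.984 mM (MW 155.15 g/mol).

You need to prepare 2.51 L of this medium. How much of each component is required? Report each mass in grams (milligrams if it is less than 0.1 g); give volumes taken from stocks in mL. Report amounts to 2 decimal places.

Scale factor relative to 1 L: 2.51.
L-arginine: 0.062% w/v = 0.62 g/L → 0.62 × 2.51 L = 1.56 g
kanamycin: V = C2·V2/C1 = 71.4 µg/mL × 2510 mL ÷ 50000 µg/mL = 3.58 mL
L-lysine hydrochloride: 0.07 g per 100 mL × 2510 mL ÷ 100 = 1.76 g
magnesium chloride hexahydrate: 0.165 g per 100 mL × 2510 mL ÷ 100 = 4.14 g
sodium pyruvate: C1V1 = C2V2 → 27.7 mM × 2510 mL ÷ 500 mM = 139.05 mL
L-histidine: 0.984 mmol/L × 155.15 g/mol × 2.51 L ÷ 1000 = 0.38 g

L-arginine 1.56 g; kanamycin 3.58 mL; L-lysine hydrochloride 1.76 g; magnesium chloride hexahydrate 4.14 g; sodium pyruvate 139.05 mL; L-histidine 0.38 g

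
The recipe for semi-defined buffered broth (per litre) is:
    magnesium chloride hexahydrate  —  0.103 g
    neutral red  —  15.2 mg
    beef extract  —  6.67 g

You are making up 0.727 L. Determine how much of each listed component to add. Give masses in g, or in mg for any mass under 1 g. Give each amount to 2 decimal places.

Scale factor = 727 mL / 1000 mL = 0.727.
magnesium chloride hexahydrate: 0.103 g × (727 mL / 1000 mL) = 0.074881 g = 74.88 mg
neutral red: 15.2 mg × (727 mL / 1000 mL) = 11.05 mg
beef extract: 6.67 g × (727 mL / 1000 mL) = 4.85 g

magnesium chloride hexahydrate 74.88 mg; neutral red 11.05 mg; beef extract 4.85 g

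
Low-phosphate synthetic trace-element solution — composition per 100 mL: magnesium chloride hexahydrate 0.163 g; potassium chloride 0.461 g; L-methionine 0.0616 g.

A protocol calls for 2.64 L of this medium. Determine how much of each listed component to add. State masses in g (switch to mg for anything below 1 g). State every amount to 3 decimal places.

magnesium chloride hexahydrate 4.303 g; potassium chloride 12.170 g; L-methionine 1.626 g

Ratio of target to recipe volume: 2640 / 100 = 26.4.
magnesium chloride hexahydrate: 0.163 g × (2640 mL / 100 mL) = 4.303 g
potassium chloride: 0.461 g × (2640 mL / 100 mL) = 12.170 g
L-methionine: 0.0616 g × (2640 mL / 100 mL) = 1.626 g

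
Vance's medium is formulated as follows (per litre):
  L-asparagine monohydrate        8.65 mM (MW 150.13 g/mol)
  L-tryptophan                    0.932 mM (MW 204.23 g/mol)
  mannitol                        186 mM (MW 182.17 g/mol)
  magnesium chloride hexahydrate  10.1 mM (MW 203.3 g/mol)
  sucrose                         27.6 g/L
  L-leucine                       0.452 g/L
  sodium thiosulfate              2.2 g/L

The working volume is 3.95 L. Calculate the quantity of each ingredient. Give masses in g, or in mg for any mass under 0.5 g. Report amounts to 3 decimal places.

L-asparagine monohydrate 5.130 g; L-tryptophan 0.752 g; mannitol 133.840 g; magnesium chloride hexahydrate 8.111 g; sucrose 109.020 g; L-leucine 1.785 g; sodium thiosulfate 8.690 g

Scale factor relative to 1 L: 3.95.
L-asparagine monohydrate: 8.65 mmol/L × 150.13 g/mol × 3.95 L ÷ 1000 = 5.130 g
L-tryptophan: 0.932 mmol/L × 204.23 g/mol × 3.95 L ÷ 1000 = 0.752 g
mannitol: 186 mmol/L × 182.17 g/mol × 3.95 L ÷ 1000 = 133.840 g
magnesium chloride hexahydrate: 10.1 mmol/L × 203.3 g/mol × 3.95 L ÷ 1000 = 8.111 g
sucrose: 27.6 g/L × 3.95 L = 109.020 g
L-leucine: 0.452 g/L × 3.95 L = 1.785 g
sodium thiosulfate: 2.2 g/L × 3.95 L = 8.690 g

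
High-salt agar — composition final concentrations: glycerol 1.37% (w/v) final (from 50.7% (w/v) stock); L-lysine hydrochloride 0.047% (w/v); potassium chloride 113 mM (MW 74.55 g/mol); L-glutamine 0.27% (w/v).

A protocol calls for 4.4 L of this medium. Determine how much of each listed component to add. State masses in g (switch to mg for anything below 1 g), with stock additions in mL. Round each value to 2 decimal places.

Working volume: 4.4 L.
glycerol: C1V1 = C2V2 → 1.37% ÷ 50.7% × 4400 mL = 118.90 mL
L-lysine hydrochloride: 0.047% w/v = 0.47 g/L → 0.47 × 4.4 L = 2.07 g
potassium chloride: 113 mmol/L × 74.55 g/mol × 4.4 L ÷ 1000 = 37.07 g
L-glutamine: 0.27 g per 100 mL × 4400 mL ÷ 100 = 11.88 g

glycerol 118.90 mL; L-lysine hydrochloride 2.07 g; potassium chloride 37.07 g; L-glutamine 11.88 g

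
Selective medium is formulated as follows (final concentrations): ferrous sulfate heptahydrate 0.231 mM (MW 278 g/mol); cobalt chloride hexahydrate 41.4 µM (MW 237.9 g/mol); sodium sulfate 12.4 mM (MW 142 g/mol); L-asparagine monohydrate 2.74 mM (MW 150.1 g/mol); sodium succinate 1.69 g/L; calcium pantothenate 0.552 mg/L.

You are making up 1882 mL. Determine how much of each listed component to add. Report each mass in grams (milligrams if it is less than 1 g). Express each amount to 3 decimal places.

Working volume: 1882 mL = 1.882 L.
ferrous sulfate heptahydrate: 0.231 mmol/L × 278 mg/mmol × 1.882 L = 120.858 mg
cobalt chloride hexahydrate: 41.4 µmol/L × 237.9 g/mol × 1.882 L ÷ 1000 = 18.536 mg
sodium sulfate: 12.4 mmol/L × 142 g/mol × 1.882 L ÷ 1000 = 3.314 g
L-asparagine monohydrate: 2.74 mmol/L × 150.1 mg/mmol × 1.882 L = 774.018 mg
sodium succinate: 1.69 g/L × 1.882 L = 3.181 g
calcium pantothenate: 0.552 mg/L × 1.882 L = 1.039 mg

ferrous sulfate heptahydrate 120.858 mg; cobalt chloride hexahydrate 18.536 mg; sodium sulfate 3.314 g; L-asparagine monohydrate 774.018 mg; sodium succinate 3.181 g; calcium pantothenate 1.039 mg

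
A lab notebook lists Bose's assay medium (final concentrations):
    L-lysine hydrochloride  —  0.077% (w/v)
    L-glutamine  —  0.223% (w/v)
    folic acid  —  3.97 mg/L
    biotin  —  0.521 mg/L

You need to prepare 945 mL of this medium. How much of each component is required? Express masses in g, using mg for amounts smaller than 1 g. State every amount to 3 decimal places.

L-lysine hydrochloride 727.650 mg; L-glutamine 2.107 g; folic acid 3.752 mg; biotin 0.492 mg

Working volume: 945 mL = 0.945 L.
L-lysine hydrochloride: 0.077% w/v = 0.77 g/L → 0.77 × 0.945 L = 0.72765 g = 727.650 mg
L-glutamine: 0.223% w/v = 2.23 g/L → 2.23 × 0.945 L = 2.107 g
folic acid: 3.97 mg/L × 0.945 L = 3.752 mg
biotin: 0.521 mg/L × 0.945 L = 0.492 mg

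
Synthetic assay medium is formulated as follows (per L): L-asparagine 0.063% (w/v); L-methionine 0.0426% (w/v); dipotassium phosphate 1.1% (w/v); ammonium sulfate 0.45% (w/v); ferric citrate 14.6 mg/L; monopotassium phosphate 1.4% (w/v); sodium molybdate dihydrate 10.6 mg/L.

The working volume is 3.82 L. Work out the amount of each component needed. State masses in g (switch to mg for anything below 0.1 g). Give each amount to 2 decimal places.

L-asparagine 2.41 g; L-methionine 1.63 g; dipotassium phosphate 42.02 g; ammonium sulfate 17.19 g; ferric citrate 55.77 mg; monopotassium phosphate 53.48 g; sodium molybdate dihydrate 40.49 mg

Working volume: 3.82 L.
L-asparagine: 0.063 g per 100 mL × 3820 mL ÷ 100 = 2.41 g
L-methionine: 0.0426 g per 100 mL × 3820 mL ÷ 100 = 1.63 g
dipotassium phosphate: 1.1 g per 100 mL × 3820 mL ÷ 100 = 42.02 g
ammonium sulfate: 0.45 g per 100 mL × 3820 mL ÷ 100 = 17.19 g
ferric citrate: 14.6 mg/L × 3.82 L = 55.77 mg
monopotassium phosphate: 1.4% w/v = 14 g/L → 14 × 3.82 L = 53.48 g
sodium molybdate dihydrate: 10.6 mg/L × 3.82 L = 40.49 mg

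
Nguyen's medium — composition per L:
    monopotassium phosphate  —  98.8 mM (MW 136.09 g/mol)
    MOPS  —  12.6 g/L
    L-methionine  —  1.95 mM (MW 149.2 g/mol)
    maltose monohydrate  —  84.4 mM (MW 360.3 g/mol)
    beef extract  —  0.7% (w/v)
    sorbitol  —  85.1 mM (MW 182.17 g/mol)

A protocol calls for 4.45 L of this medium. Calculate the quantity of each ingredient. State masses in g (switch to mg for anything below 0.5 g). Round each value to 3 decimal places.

Scale factor relative to 1 L: 4.45.
monopotassium phosphate: 98.8 mmol/L × 136.09 g/mol × 4.45 L ÷ 1000 = 59.833 g
MOPS: 12.6 g/L × 4.45 L = 56.070 g
L-methionine: 1.95 mmol/L × 149.2 g/mol × 4.45 L ÷ 1000 = 1.295 g
maltose monohydrate: 84.4 mmol/L × 360.3 g/mol × 4.45 L ÷ 1000 = 135.321 g
beef extract: 0.7% w/v = 7 g/L → 7 × 4.45 L = 31.150 g
sorbitol: 85.1 mmol/L × 182.17 g/mol × 4.45 L ÷ 1000 = 68.987 g

monopotassium phosphate 59.833 g; MOPS 56.070 g; L-methionine 1.295 g; maltose monohydrate 135.321 g; beef extract 31.150 g; sorbitol 68.987 g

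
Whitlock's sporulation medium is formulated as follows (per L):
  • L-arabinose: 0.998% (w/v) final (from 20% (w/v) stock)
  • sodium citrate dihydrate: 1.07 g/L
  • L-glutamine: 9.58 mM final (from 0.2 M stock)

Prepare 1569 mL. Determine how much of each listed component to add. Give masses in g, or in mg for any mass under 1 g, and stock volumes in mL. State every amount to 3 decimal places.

Target volume = 1569 mL = 1.569 L.
L-arabinose: C1V1 = C2V2 → 0.998% ÷ 20% × 1569 mL = 78.293 mL
sodium citrate dihydrate: 1.07 g/L × 1.569 L = 1.679 g
L-glutamine: V = C2·V2/C1 = 9.58 mM × 1569 mL ÷ 200 mM = 75.155 mL

L-arabinose 78.293 mL; sodium citrate dihydrate 1.679 g; L-glutamine 75.155 mL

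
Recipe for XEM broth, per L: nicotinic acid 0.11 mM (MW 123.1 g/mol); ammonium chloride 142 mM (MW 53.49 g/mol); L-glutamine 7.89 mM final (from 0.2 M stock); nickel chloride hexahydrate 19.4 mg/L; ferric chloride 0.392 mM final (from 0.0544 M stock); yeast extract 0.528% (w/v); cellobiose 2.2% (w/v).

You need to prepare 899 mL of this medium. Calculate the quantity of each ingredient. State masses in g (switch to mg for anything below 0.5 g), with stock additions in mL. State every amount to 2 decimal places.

Working volume: 899 mL = 0.899 L.
nicotinic acid: 0.11 mmol/L × 123.1 mg/mmol × 0.899 L = 12.17 mg
ammonium chloride: 142 mmol/L × 53.49 g/mol × 0.899 L ÷ 1000 = 6.83 g
L-glutamine: V = C2·V2/C1 = 7.89 mM × 899 mL ÷ 200 mM = 35.47 mL
nickel chloride hexahydrate: 19.4 mg/L × 0.899 L = 17.44 mg
ferric chloride: dilute stock: 0.392 mM × 899 mL ÷ 54.4 mM = 6.48 mL
yeast extract: 0.528 g per 100 mL × 899 mL ÷ 100 = 4.75 g
cellobiose: 2.2% w/v = 22 g/L → 22 × 0.899 L = 19.78 g

nicotinic acid 12.17 mg; ammonium chloride 6.83 g; L-glutamine 35.47 mL; nickel chloride hexahydrate 17.44 mg; ferric chloride 6.48 mL; yeast extract 4.75 g; cellobiose 19.78 g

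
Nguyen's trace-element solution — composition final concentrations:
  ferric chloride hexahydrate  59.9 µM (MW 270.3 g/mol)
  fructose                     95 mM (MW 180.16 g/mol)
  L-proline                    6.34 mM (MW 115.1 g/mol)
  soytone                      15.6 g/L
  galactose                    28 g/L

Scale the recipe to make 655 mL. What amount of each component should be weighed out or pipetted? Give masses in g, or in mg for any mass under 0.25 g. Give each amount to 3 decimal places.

ferric chloride hexahydrate 10.605 mg; fructose 11.210 g; L-proline 0.478 g; soytone 10.218 g; galactose 18.340 g

Scale factor relative to 1 L: 0.655.
ferric chloride hexahydrate: 59.9 µmol/L × 270.3 g/mol × 0.655 L ÷ 1000 = 10.605 mg
fructose: 95 mmol/L × 180.16 g/mol × 0.655 L ÷ 1000 = 11.210 g
L-proline: 6.34 mmol/L × 115.1 g/mol × 0.655 L ÷ 1000 = 0.478 g
soytone: 15.6 g/L × 0.655 L = 10.218 g
galactose: 28 g/L × 0.655 L = 18.340 g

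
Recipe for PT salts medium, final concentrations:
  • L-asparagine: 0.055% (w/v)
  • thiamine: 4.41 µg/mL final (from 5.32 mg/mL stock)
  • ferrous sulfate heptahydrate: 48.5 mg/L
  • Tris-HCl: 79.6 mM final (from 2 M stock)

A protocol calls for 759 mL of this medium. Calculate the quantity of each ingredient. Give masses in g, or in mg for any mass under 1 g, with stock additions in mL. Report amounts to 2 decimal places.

L-asparagine 417.45 mg; thiamine 0.63 mL; ferrous sulfate heptahydrate 36.81 mg; Tris-HCl 30.21 mL

Working volume: 759 mL = 0.759 L.
L-asparagine: 0.055 g per 100 mL × 759 mL ÷ 100 = 0.41745 g = 417.45 mg
thiamine: dilute stock: 4.41 µg/mL × 759 mL ÷ 5320 µg/mL = 0.63 mL
ferrous sulfate heptahydrate: 48.5 mg/L × 0.759 L = 36.81 mg
Tris-HCl: dilute stock: 79.6 mM × 759 mL ÷ 2000 mM = 30.21 mL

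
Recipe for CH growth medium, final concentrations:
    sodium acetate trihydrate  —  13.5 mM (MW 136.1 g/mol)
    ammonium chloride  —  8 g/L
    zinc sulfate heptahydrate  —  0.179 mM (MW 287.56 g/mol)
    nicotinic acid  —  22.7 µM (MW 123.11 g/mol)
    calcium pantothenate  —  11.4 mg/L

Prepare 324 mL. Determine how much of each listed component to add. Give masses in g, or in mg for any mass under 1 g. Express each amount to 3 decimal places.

Scale factor relative to 1 L: 0.324.
sodium acetate trihydrate: 13.5 mmol/L × 136.1 mg/mmol × 0.324 L = 595.301 mg
ammonium chloride: 8 g/L × 0.324 L = 2.592 g
zinc sulfate heptahydrate: 0.179 mmol/L × 287.56 mg/mmol × 0.324 L = 16.677 mg
nicotinic acid: 22.7 µmol/L × 123.11 g/mol × 0.324 L ÷ 1000 = 0.905 mg
calcium pantothenate: 11.4 mg/L × 0.324 L = 3.694 mg

sodium acetate trihydrate 595.301 mg; ammonium chloride 2.592 g; zinc sulfate heptahydrate 16.677 mg; nicotinic acid 0.905 mg; calcium pantothenate 3.694 mg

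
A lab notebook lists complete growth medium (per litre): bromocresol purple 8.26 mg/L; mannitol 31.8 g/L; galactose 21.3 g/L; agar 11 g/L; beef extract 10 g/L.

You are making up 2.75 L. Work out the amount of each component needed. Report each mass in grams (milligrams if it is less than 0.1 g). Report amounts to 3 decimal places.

Scale factor relative to 1 L: 2.75.
bromocresol purple: 8.26 mg/L × 2.75 L = 22.715 mg
mannitol: 31.8 g/L × 2.75 L = 87.450 g
galactose: 21.3 g/L × 2.75 L = 58.575 g
agar: 11 g/L × 2.75 L = 30.250 g
beef extract: 10 g/L × 2.75 L = 27.500 g

bromocresol purple 22.715 mg; mannitol 87.450 g; galactose 58.575 g; agar 30.250 g; beef extract 27.500 g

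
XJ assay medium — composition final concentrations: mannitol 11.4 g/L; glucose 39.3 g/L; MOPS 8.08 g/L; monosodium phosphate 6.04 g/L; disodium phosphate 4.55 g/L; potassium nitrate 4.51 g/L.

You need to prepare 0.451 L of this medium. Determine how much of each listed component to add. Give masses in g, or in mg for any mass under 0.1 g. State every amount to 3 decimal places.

mannitol 5.141 g; glucose 17.724 g; MOPS 3.644 g; monosodium phosphate 2.724 g; disodium phosphate 2.052 g; potassium nitrate 2.034 g

Working volume: 0.451 L.
mannitol: 11.4 g/L × 0.451 L = 5.141 g
glucose: 39.3 g/L × 0.451 L = 17.724 g
MOPS: 8.08 g/L × 0.451 L = 3.644 g
monosodium phosphate: 6.04 g/L × 0.451 L = 2.724 g
disodium phosphate: 4.55 g/L × 0.451 L = 2.052 g
potassium nitrate: 4.51 g/L × 0.451 L = 2.034 g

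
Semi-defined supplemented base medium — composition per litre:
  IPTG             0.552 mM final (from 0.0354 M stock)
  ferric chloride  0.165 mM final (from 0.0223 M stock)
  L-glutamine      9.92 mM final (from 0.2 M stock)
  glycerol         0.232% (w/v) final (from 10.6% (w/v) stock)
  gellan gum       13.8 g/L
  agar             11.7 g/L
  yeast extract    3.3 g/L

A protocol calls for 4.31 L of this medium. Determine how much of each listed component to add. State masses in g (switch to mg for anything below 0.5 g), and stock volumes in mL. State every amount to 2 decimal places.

Scale factor relative to 1 L: 4.31.
IPTG: dilute stock: 0.552 mM × 4310 mL ÷ 35.4 mM = 67.21 mL
ferric chloride: C1V1 = C2V2 → 0.165 mM × 4310 mL ÷ 22.3 mM = 31.89 mL
L-glutamine: V = C2·V2/C1 = 9.92 mM × 4310 mL ÷ 200 mM = 213.78 mL
glycerol: V = C2·V2/C1 = 0.232% ÷ 10.6% × 4310 mL = 94.33 mL
gellan gum: 13.8 g/L × 4.31 L = 59.48 g
agar: 11.7 g/L × 4.31 L = 50.43 g
yeast extract: 3.3 g/L × 4.31 L = 14.22 g

IPTG 67.21 mL; ferric chloride 31.89 mL; L-glutamine 213.78 mL; glycerol 94.33 mL; gellan gum 59.48 g; agar 50.43 g; yeast extract 14.22 g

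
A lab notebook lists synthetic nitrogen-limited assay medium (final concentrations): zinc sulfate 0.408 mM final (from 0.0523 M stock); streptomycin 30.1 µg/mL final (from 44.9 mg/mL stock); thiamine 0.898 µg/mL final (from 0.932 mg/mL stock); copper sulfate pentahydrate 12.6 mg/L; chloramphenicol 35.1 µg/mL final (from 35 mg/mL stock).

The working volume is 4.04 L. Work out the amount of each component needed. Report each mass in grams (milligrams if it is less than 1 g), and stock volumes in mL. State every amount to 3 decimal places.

Scale factor relative to 1 L: 4.04.
zinc sulfate: V = C2·V2/C1 = 0.408 mM × 4040 mL ÷ 52.3 mM = 31.517 mL
streptomycin: dilute stock: 30.1 µg/mL × 4040 mL ÷ 44900 µg/mL = 2.708 mL
thiamine: C1V1 = C2V2 → 0.898 µg/mL × 4040 mL ÷ 932 µg/mL = 3.893 mL
copper sulfate pentahydrate: 12.6 mg/L × 4.04 L = 50.904 mg
chloramphenicol: C1V1 = C2V2 → 35.1 µg/mL × 4040 mL ÷ 35000 µg/mL = 4.052 mL

zinc sulfate 31.517 mL; streptomycin 2.708 mL; thiamine 3.893 mL; copper sulfate pentahydrate 50.904 mg; chloramphenicol 4.052 mL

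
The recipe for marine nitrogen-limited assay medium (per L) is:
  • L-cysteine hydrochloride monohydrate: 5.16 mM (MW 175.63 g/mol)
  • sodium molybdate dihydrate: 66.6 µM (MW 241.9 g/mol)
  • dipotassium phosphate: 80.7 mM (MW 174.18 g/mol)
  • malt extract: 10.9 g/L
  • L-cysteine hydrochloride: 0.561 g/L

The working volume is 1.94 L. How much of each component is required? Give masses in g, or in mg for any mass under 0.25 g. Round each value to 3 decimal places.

Scale factor relative to 1 L: 1.94.
L-cysteine hydrochloride monohydrate: 5.16 mmol/L × 175.63 g/mol × 1.94 L ÷ 1000 = 1.758 g
sodium molybdate dihydrate: 66.6 µmol/L × 241.9 g/mol × 1.94 L ÷ 1000 = 31.254 mg
dipotassium phosphate: 80.7 mmol/L × 174.18 g/mol × 1.94 L ÷ 1000 = 27.269 g
malt extract: 10.9 g/L × 1.94 L = 21.146 g
L-cysteine hydrochloride: 0.561 g/L × 1.94 L = 1.088 g

L-cysteine hydrochloride monohydrate 1.758 g; sodium molybdate dihydrate 31.254 mg; dipotassium phosphate 27.269 g; malt extract 21.146 g; L-cysteine hydrochloride 1.088 g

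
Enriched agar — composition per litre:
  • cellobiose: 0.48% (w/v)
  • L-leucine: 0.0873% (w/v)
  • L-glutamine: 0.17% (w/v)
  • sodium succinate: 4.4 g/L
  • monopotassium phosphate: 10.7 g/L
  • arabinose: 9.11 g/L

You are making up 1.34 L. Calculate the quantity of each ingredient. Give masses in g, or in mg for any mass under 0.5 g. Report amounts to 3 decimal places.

Working volume: 1.34 L.
cellobiose: 0.48 g per 100 mL × 1340 mL ÷ 100 = 6.432 g
L-leucine: 0.0873 g per 100 mL × 1340 mL ÷ 100 = 1.170 g
L-glutamine: 0.17% w/v = 1.7 g/L → 1.7 × 1.34 L = 2.278 g
sodium succinate: 4.4 g/L × 1.34 L = 5.896 g
monopotassium phosphate: 10.7 g/L × 1.34 L = 14.338 g
arabinose: 9.11 g/L × 1.34 L = 12.207 g

cellobiose 6.432 g; L-leucine 1.170 g; L-glutamine 2.278 g; sodium succinate 5.896 g; monopotassium phosphate 14.338 g; arabinose 12.207 g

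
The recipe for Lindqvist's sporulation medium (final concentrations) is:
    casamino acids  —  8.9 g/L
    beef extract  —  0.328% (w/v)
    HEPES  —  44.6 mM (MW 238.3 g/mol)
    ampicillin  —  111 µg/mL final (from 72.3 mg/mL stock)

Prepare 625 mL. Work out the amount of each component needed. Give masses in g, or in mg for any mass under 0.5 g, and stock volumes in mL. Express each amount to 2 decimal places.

casamino acids 5.56 g; beef extract 2.05 g; HEPES 6.64 g; ampicillin 0.96 mL

Target volume = 625 mL = 0.625 L.
casamino acids: 8.9 g/L × 0.625 L = 5.56 g
beef extract: 0.328 g per 100 mL × 625 mL ÷ 100 = 2.05 g
HEPES: 44.6 mmol/L × 238.3 g/mol × 0.625 L ÷ 1000 = 6.64 g
ampicillin: C1V1 = C2V2 → 111 µg/mL × 625 mL ÷ 72300 µg/mL = 0.96 mL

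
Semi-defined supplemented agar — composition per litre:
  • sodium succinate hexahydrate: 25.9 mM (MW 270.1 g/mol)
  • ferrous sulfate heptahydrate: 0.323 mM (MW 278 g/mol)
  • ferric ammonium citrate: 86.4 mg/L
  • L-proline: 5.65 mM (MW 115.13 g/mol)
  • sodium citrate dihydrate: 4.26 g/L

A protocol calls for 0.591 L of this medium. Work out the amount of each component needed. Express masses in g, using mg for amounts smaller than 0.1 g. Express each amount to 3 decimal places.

Working volume: 0.591 L.
sodium succinate hexahydrate: 25.9 mmol/L × 270.1 g/mol × 0.591 L ÷ 1000 = 4.134 g
ferrous sulfate heptahydrate: 0.323 mmol/L × 278 mg/mmol × 0.591 L = 53.068 mg
ferric ammonium citrate: 86.4 mg/L × 0.591 L = 51.062 mg
L-proline: 5.65 mmol/L × 115.13 g/mol × 0.591 L ÷ 1000 = 0.384 g
sodium citrate dihydrate: 4.26 g/L × 0.591 L = 2.518 g

sodium succinate hexahydrate 4.134 g; ferrous sulfate heptahydrate 53.068 mg; ferric ammonium citrate 51.062 mg; L-proline 0.384 g; sodium citrate dihydrate 2.518 g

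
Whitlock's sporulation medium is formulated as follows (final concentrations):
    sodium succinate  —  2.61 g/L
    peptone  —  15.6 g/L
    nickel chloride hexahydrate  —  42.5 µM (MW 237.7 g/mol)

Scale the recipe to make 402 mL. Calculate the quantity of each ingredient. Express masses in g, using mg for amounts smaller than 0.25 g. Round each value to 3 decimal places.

sodium succinate 1.049 g; peptone 6.271 g; nickel chloride hexahydrate 4.061 mg

Working volume: 402 mL = 0.402 L.
sodium succinate: 2.61 g/L × 0.402 L = 1.049 g
peptone: 15.6 g/L × 0.402 L = 6.271 g
nickel chloride hexahydrate: 42.5 µmol/L × 237.7 g/mol × 0.402 L ÷ 1000 = 4.061 mg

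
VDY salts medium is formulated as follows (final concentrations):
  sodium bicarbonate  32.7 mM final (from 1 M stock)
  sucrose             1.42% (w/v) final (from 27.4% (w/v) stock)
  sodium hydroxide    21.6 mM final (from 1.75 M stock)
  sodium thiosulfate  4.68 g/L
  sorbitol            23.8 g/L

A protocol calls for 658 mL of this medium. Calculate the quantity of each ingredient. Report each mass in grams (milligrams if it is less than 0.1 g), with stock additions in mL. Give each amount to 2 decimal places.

Target volume = 658 mL = 0.658 L.
sodium bicarbonate: C1V1 = C2V2 → 32.7 mM × 658 mL ÷ 1000 mM = 21.52 mL
sucrose: V = C2·V2/C1 = 1.42% ÷ 27.4% × 658 mL = 34.10 mL
sodium hydroxide: C1V1 = C2V2 → 21.6 mM × 658 mL ÷ 1750 mM = 8.12 mL
sodium thiosulfate: 4.68 g/L × 0.658 L = 3.08 g
sorbitol: 23.8 g/L × 0.658 L = 15.66 g

sodium bicarbonate 21.52 mL; sucrose 34.10 mL; sodium hydroxide 8.12 mL; sodium thiosulfate 3.08 g; sorbitol 15.66 g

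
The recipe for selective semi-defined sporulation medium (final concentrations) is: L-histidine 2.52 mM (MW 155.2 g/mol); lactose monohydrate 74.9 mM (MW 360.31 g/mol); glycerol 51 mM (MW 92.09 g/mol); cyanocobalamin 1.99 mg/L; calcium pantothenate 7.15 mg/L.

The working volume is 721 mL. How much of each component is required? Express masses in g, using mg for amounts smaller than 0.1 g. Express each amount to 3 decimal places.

L-histidine 0.282 g; lactose monohydrate 19.458 g; glycerol 3.386 g; cyanocobalamin 1.435 mg; calcium pantothenate 5.155 mg

Scale factor relative to 1 L: 0.721.
L-histidine: 2.52 mmol/L × 155.2 g/mol × 0.721 L ÷ 1000 = 0.282 g
lactose monohydrate: 74.9 mmol/L × 360.31 g/mol × 0.721 L ÷ 1000 = 19.458 g
glycerol: 51 mmol/L × 92.09 g/mol × 0.721 L ÷ 1000 = 3.386 g
cyanocobalamin: 1.99 mg/L × 0.721 L = 1.435 mg
calcium pantothenate: 7.15 mg/L × 0.721 L = 5.155 mg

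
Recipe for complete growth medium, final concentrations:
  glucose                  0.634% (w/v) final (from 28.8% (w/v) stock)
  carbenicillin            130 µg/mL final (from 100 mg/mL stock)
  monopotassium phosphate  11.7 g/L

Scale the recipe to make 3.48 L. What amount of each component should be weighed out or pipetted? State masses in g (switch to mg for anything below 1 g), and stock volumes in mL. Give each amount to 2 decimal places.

Working volume: 3.48 L.
glucose: V = C2·V2/C1 = 0.634% ÷ 28.8% × 3480 mL = 76.61 mL
carbenicillin: V = C2·V2/C1 = 130 µg/mL × 3480 mL ÷ 100000 µg/mL = 4.52 mL
monopotassium phosphate: 11.7 g/L × 3.48 L = 40.72 g

glucose 76.61 mL; carbenicillin 4.52 mL; monopotassium phosphate 40.72 g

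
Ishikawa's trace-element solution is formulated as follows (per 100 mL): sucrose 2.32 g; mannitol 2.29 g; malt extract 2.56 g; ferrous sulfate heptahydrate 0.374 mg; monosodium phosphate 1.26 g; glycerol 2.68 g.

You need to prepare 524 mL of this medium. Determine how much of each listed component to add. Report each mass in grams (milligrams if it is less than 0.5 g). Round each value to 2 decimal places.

Scale factor = 524 mL / 100 mL = 5.24.
sucrose: 2.32 g × (524 mL / 100 mL) = 12.16 g
mannitol: 2.29 g × (524 mL / 100 mL) = 12.00 g
malt extract: 2.56 g × (524 mL / 100 mL) = 13.41 g
ferrous sulfate heptahydrate: 0.374 mg × (524 mL / 100 mL) = 1.96 mg
monosodium phosphate: 1.26 g × (524 mL / 100 mL) = 6.60 g
glycerol: 2.68 g × (524 mL / 100 mL) = 14.04 g

sucrose 12.16 g; mannitol 12.00 g; malt extract 13.41 g; ferrous sulfate heptahydrate 1.96 mg; monosodium phosphate 6.60 g; glycerol 14.04 g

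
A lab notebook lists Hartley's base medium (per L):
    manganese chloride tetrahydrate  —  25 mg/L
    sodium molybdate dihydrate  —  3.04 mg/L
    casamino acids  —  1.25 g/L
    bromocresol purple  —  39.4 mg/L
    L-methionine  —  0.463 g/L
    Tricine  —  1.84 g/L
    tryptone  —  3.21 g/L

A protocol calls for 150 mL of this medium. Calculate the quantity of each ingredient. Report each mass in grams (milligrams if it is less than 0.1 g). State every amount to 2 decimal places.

Scale factor relative to 1 L: 0.15.
manganese chloride tetrahydrate: 25 mg/L × 0.15 L = 3.75 mg
sodium molybdate dihydrate: 3.04 mg/L × 0.15 L = 0.46 mg
casamino acids: 1.25 g/L × 0.15 L = 0.19 g
bromocresol purple: 39.4 mg/L × 0.15 L = 5.91 mg
L-methionine: 0.463 g/L × 0.15 L = 0.06945 g = 69.45 mg
Tricine: 1.84 g/L × 0.15 L = 0.28 g
tryptone: 3.21 g/L × 0.15 L = 0.48 g

manganese chloride tetrahydrate 3.75 mg; sodium molybdate dihydrate 0.46 mg; casamino acids 0.19 g; bromocresol purple 5.91 mg; L-methionine 69.45 mg; Tricine 0.28 g; tryptone 0.48 g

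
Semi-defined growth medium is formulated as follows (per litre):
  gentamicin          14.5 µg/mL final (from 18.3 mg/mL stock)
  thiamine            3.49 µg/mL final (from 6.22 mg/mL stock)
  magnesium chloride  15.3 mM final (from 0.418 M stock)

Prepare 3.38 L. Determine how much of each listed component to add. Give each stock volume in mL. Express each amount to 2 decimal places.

gentamicin 2.68 mL; thiamine 1.90 mL; magnesium chloride 123.72 mL

Scale factor relative to 1 L: 3.38.
gentamicin: dilute stock: 14.5 µg/mL × 3380 mL ÷ 18300 µg/mL = 2.68 mL
thiamine: dilute stock: 3.49 µg/mL × 3380 mL ÷ 6220 µg/mL = 1.90 mL
magnesium chloride: C1V1 = C2V2 → 15.3 mM × 3380 mL ÷ 418 mM = 123.72 mL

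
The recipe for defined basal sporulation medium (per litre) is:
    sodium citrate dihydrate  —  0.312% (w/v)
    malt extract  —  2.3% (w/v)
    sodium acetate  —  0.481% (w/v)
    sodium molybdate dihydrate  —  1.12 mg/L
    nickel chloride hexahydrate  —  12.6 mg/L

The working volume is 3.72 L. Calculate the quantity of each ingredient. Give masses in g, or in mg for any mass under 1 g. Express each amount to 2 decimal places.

Working volume: 3.72 L.
sodium citrate dihydrate: 0.312 g per 100 mL × 3720 mL ÷ 100 = 11.61 g
malt extract: 2.3 g per 100 mL × 3720 mL ÷ 100 = 85.56 g
sodium acetate: 0.481% w/v = 4.81 g/L → 4.81 × 3.72 L = 17.89 g
sodium molybdate dihydrate: 1.12 mg/L × 3.72 L = 4.17 mg
nickel chloride hexahydrate: 12.6 mg/L × 3.72 L = 46.87 mg

sodium citrate dihydrate 11.61 g; malt extract 85.56 g; sodium acetate 17.89 g; sodium molybdate dihydrate 4.17 mg; nickel chloride hexahydrate 46.87 mg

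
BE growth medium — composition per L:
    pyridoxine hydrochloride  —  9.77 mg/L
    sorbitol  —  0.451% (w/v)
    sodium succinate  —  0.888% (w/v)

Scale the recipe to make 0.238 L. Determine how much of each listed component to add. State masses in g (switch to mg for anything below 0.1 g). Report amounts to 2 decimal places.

pyridoxine hydrochloride 2.33 mg; sorbitol 1.07 g; sodium succinate 2.11 g

Working volume: 0.238 L.
pyridoxine hydrochloride: 9.77 mg/L × 0.238 L = 2.33 mg
sorbitol: 0.451 g per 100 mL × 238 mL ÷ 100 = 1.07 g
sodium succinate: 0.888% w/v = 8.88 g/L → 8.88 × 0.238 L = 2.11 g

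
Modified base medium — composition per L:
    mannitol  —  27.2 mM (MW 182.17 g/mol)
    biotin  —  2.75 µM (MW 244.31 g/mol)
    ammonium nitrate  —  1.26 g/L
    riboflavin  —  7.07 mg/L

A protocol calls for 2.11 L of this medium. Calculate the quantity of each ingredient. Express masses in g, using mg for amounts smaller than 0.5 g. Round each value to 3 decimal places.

Working volume: 2.11 L.
mannitol: 27.2 mmol/L × 182.17 g/mol × 2.11 L ÷ 1000 = 10.455 g
biotin: 2.75 µmol/L × 244.31 g/mol × 2.11 L ÷ 1000 = 1.418 mg
ammonium nitrate: 1.26 g/L × 2.11 L = 2.659 g
riboflavin: 7.07 mg/L × 2.11 L = 14.918 mg

mannitol 10.455 g; biotin 1.418 mg; ammonium nitrate 2.659 g; riboflavin 14.918 mg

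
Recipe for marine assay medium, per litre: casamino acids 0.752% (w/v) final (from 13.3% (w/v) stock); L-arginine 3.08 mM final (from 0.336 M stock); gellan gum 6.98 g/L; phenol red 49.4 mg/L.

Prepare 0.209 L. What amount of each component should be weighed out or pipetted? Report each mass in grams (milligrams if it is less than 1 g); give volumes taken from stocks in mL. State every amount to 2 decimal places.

Working volume: 0.209 L.
casamino acids: V = C2·V2/C1 = 0.752% ÷ 13.3% × 209 mL = 11.82 mL
L-arginine: V = C2·V2/C1 = 3.08 mM × 209 mL ÷ 336 mM = 1.92 mL
gellan gum: 6.98 g/L × 0.209 L = 1.46 g
phenol red: 49.4 mg/L × 0.209 L = 10.32 mg

casamino acids 11.82 mL; L-arginine 1.92 mL; gellan gum 1.46 g; phenol red 10.32 mg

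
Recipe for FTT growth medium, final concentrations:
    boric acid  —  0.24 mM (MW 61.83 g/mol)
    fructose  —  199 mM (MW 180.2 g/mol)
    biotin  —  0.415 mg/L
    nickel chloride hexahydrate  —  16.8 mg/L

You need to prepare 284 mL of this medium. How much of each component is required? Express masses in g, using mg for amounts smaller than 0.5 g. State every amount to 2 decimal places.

Working volume: 284 mL = 0.284 L.
boric acid: 0.24 mmol/L × 61.83 mg/mmol × 0.284 L = 4.21 mg
fructose: 199 mmol/L × 180.2 g/mol × 0.284 L ÷ 1000 = 10.18 g
biotin: 0.415 mg/L × 0.284 L = 0.12 mg
nickel chloride hexahydrate: 16.8 mg/L × 0.284 L = 4.77 mg

boric acid 4.21 mg; fructose 10.18 g; biotin 0.12 mg; nickel chloride hexahydrate 4.77 mg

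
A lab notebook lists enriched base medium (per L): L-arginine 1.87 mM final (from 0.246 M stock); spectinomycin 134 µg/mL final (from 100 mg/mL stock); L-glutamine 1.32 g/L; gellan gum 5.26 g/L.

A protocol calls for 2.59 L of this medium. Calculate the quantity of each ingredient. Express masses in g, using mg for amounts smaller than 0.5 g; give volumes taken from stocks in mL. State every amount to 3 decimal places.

Working volume: 2.59 L.
L-arginine: C1V1 = C2V2 → 1.87 mM × 2590 mL ÷ 246 mM = 19.688 mL
spectinomycin: dilute stock: 134 µg/mL × 2590 mL ÷ 100000 µg/mL = 3.471 mL
L-glutamine: 1.32 g/L × 2.59 L = 3.419 g
gellan gum: 5.26 g/L × 2.59 L = 13.623 g

L-arginine 19.688 mL; spectinomycin 3.471 mL; L-glutamine 3.419 g; gellan gum 13.623 g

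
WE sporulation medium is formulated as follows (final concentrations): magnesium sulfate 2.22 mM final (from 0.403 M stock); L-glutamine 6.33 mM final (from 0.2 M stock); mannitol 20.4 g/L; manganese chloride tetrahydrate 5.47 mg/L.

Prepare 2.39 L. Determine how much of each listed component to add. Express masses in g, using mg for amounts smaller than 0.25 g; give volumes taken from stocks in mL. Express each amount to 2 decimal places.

magnesium sulfate 13.17 mL; L-glutamine 75.64 mL; mannitol 48.76 g; manganese chloride tetrahydrate 13.07 mg

Scale factor relative to 1 L: 2.39.
magnesium sulfate: C1V1 = C2V2 → 2.22 mM × 2390 mL ÷ 403 mM = 13.17 mL
L-glutamine: dilute stock: 6.33 mM × 2390 mL ÷ 200 mM = 75.64 mL
mannitol: 20.4 g/L × 2.39 L = 48.76 g
manganese chloride tetrahydrate: 5.47 mg/L × 2.39 L = 13.07 mg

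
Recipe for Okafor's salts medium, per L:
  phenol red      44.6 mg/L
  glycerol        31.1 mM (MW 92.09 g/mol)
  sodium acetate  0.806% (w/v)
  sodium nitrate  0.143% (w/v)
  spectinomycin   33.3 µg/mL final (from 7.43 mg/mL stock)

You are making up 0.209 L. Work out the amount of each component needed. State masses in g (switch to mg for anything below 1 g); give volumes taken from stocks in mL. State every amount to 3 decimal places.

Scale factor relative to 1 L: 0.209.
phenol red: 44.6 mg/L × 0.209 L = 9.321 mg
glycerol: 31.1 mmol/L × 92.09 mg/mmol × 0.209 L = 598.576 mg
sodium acetate: 0.806% w/v = 8.06 g/L → 8.06 × 0.209 L = 1.685 g
sodium nitrate: 0.143 g per 100 mL × 209 mL ÷ 100 = 0.29887 g = 298.870 mg
spectinomycin: dilute stock: 33.3 µg/mL × 209 mL ÷ 7430 µg/mL = 0.937 mL

phenol red 9.321 mg; glycerol 598.576 mg; sodium acetate 1.685 g; sodium nitrate 298.870 mg; spectinomycin 0.937 mL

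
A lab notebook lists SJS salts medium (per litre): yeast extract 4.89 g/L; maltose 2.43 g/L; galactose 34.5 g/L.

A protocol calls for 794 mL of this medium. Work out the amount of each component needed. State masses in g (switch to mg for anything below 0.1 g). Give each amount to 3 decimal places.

yeast extract 3.883 g; maltose 1.929 g; galactose 27.393 g

Working volume: 794 mL = 0.794 L.
yeast extract: 4.89 g/L × 0.794 L = 3.883 g
maltose: 2.43 g/L × 0.794 L = 1.929 g
galactose: 34.5 g/L × 0.794 L = 27.393 g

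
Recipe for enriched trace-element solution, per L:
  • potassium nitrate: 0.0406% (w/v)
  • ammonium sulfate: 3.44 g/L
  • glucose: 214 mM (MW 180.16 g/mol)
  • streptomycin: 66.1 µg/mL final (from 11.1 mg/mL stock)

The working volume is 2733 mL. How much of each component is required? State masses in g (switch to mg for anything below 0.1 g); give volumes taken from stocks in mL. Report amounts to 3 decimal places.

potassium nitrate 1.110 g; ammonium sulfate 9.402 g; glucose 105.369 g; streptomycin 16.275 mL

Scale factor relative to 1 L: 2.733.
potassium nitrate: 0.0406 g per 100 mL × 2733 mL ÷ 100 = 1.110 g
ammonium sulfate: 3.44 g/L × 2.733 L = 9.402 g
glucose: 214 mmol/L × 180.16 g/mol × 2.733 L ÷ 1000 = 105.369 g
streptomycin: C1V1 = C2V2 → 66.1 µg/mL × 2733 mL ÷ 11100 µg/mL = 16.275 mL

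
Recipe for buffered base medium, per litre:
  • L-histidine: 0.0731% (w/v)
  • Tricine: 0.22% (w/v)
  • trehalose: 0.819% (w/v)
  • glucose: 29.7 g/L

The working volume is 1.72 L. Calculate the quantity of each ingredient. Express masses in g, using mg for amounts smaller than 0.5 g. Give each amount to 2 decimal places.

L-histidine 1.26 g; Tricine 3.78 g; trehalose 14.09 g; glucose 51.08 g

Working volume: 1.72 L.
L-histidine: 0.0731 g per 100 mL × 1720 mL ÷ 100 = 1.26 g
Tricine: 0.22 g per 100 mL × 1720 mL ÷ 100 = 3.78 g
trehalose: 0.819 g per 100 mL × 1720 mL ÷ 100 = 14.09 g
glucose: 29.7 g/L × 1.72 L = 51.08 g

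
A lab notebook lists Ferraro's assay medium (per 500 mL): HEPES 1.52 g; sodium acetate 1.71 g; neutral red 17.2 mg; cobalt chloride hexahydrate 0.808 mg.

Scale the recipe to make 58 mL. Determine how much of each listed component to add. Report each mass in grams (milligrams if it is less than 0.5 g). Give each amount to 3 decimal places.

Ratio of target to recipe volume: 58 / 500 = 0.116.
HEPES: 1.52 g × (58 mL / 500 mL) = 0.17632 g = 176.320 mg
sodium acetate: 1.71 g × (58 mL / 500 mL) = 0.19836 g = 198.360 mg
neutral red: 17.2 mg × (58 mL / 500 mL) = 1.995 mg
cobalt chloride hexahydrate: 0.808 mg × (58 mL / 500 mL) = 0.094 mg

HEPES 176.320 mg; sodium acetate 198.360 mg; neutral red 1.995 mg; cobalt chloride hexahydrate 0.094 mg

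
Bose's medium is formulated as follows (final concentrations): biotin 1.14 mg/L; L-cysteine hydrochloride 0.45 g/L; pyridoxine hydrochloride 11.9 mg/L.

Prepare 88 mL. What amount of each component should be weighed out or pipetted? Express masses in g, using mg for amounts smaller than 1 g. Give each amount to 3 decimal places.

biotin 0.100 mg; L-cysteine hydrochloride 39.600 mg; pyridoxine hydrochloride 1.047 mg

Scale factor relative to 1 L: 0.088.
biotin: 1.14 mg/L × 0.088 L = 0.100 mg
L-cysteine hydrochloride: 0.45 g/L × 0.088 L = 0.0396 g = 39.600 mg
pyridoxine hydrochloride: 11.9 mg/L × 0.088 L = 1.047 mg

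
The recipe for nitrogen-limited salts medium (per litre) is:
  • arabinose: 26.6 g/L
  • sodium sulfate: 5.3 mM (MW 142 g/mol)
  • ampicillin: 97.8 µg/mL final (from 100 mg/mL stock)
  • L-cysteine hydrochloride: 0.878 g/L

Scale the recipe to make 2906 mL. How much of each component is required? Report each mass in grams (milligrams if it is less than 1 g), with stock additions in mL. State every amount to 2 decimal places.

Scale factor relative to 1 L: 2.906.
arabinose: 26.6 g/L × 2.906 L = 77.30 g
sodium sulfate: 5.3 mmol/L × 142 g/mol × 2.906 L ÷ 1000 = 2.19 g
ampicillin: C1V1 = C2V2 → 97.8 µg/mL × 2906 mL ÷ 100000 µg/mL = 2.84 mL
L-cysteine hydrochloride: 0.878 g/L × 2.906 L = 2.55 g

arabinose 77.30 g; sodium sulfate 2.19 g; ampicillin 2.84 mL; L-cysteine hydrochloride 2.55 g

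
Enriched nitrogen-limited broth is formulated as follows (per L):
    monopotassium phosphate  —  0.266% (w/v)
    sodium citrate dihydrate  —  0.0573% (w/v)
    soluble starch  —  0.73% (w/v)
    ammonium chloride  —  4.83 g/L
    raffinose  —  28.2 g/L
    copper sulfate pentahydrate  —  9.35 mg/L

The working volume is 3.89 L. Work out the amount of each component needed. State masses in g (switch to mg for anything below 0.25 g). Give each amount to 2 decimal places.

Working volume: 3.89 L.
monopotassium phosphate: 0.266% w/v = 2.66 g/L → 2.66 × 3.89 L = 10.35 g
sodium citrate dihydrate: 0.0573 g per 100 mL × 3890 mL ÷ 100 = 2.23 g
soluble starch: 0.73% w/v = 7.3 g/L → 7.3 × 3.89 L = 28.40 g
ammonium chloride: 4.83 g/L × 3.89 L = 18.79 g
raffinose: 28.2 g/L × 3.89 L = 109.70 g
copper sulfate pentahydrate: 9.35 mg/L × 3.89 L = 36.37 mg

monopotassium phosphate 10.35 g; sodium citrate dihydrate 2.23 g; soluble starch 28.40 g; ammonium chloride 18.79 g; raffinose 109.70 g; copper sulfate pentahydrate 36.37 mg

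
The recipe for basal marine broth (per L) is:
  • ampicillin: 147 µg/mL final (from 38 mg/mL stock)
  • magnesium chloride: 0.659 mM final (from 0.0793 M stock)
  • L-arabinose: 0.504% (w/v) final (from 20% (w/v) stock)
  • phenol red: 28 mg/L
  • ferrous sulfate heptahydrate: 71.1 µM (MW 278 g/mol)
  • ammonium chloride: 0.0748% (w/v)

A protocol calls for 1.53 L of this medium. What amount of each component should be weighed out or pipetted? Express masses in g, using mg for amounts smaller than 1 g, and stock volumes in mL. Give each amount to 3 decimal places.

ampicillin 5.919 mL; magnesium chloride 12.715 mL; L-arabinose 38.556 mL; phenol red 42.840 mg; ferrous sulfate heptahydrate 30.242 mg; ammonium chloride 1.144 g

Scale factor relative to 1 L: 1.53.
ampicillin: V = C2·V2/C1 = 147 µg/mL × 1530 mL ÷ 38000 µg/mL = 5.919 mL
magnesium chloride: C1V1 = C2V2 → 0.659 mM × 1530 mL ÷ 79.3 mM = 12.715 mL
L-arabinose: V = C2·V2/C1 = 0.504% ÷ 20% × 1530 mL = 38.556 mL
phenol red: 28 mg/L × 1.53 L = 42.840 mg
ferrous sulfate heptahydrate: 71.1 µmol/L × 278 g/mol × 1.53 L ÷ 1000 = 30.242 mg
ammonium chloride: 0.0748% w/v = 0.748 g/L → 0.748 × 1.53 L = 1.144 g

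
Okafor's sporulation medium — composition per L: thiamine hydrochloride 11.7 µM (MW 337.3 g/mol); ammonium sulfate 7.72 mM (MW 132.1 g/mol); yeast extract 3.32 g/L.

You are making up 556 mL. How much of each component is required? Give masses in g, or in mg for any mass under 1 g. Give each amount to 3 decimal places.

thiamine hydrochloride 2.194 mg; ammonium sulfate 567.015 mg; yeast extract 1.846 g

Scale factor relative to 1 L: 0.556.
thiamine hydrochloride: 11.7 µmol/L × 337.3 g/mol × 0.556 L ÷ 1000 = 2.194 mg
ammonium sulfate: 7.72 mmol/L × 132.1 mg/mmol × 0.556 L = 567.015 mg
yeast extract: 3.32 g/L × 0.556 L = 1.846 g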